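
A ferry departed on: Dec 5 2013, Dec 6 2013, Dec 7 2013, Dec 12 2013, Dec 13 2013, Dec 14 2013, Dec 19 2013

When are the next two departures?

The gap pattern 1, 1, 5, 1, 1, 5 repeats every 3 events.
These are the Thursdays, Fridays and Saturdays of each week.
Next Friday: Dec 20 2013.
The following Saturday is Dec 21 2013.

Dec 20 2013, Dec 21 2013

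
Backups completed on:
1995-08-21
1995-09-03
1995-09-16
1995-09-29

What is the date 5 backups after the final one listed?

The spacing is 13, 13, 13 days — always 13 days.
1995-09-29 + 13 days = 1995-10-12.
1995-10-12 + 13 days = 1995-10-25.
1995-10-25 + 13 days = 1995-11-07.
1995-11-07 + 13 days = 1995-11-20.
1995-11-20 + 13 days = 1995-12-03.

1995-12-03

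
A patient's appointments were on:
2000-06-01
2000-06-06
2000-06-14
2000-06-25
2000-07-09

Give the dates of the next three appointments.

Gaps: 5, 8, 11, 14 days — each gap is 3 larger than the previous one.
Next gap: 17 days. 2000-07-09 + 17 days = 2000-07-26.
Next gap: 20 days. 2000-07-26 + 20 days = 2000-08-15.
Next gap: 23 days. 2000-08-15 + 23 days = 2000-09-07.

2000-07-26, 2000-08-15, 2000-09-07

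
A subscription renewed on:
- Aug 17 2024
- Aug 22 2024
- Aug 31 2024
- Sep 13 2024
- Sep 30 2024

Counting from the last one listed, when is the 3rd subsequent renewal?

Dec 14 2024

The spacing grows by 4 each time: 5, 9, 13, 17 days.
Next gap: 21 days. Sep 30 2024 + 21 days = Oct 21 2024.
Next gap: 25 days. Oct 21 2024 + 25 days = Nov 15 2024.
Next gap: 29 days. Nov 15 2024 + 29 days = Dec 14 2024.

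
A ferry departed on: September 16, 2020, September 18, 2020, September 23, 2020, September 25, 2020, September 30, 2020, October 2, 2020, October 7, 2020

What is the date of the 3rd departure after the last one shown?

The gap pattern 2, 5, 2, 5, 2, 5 repeats every 2 events.
These are the Wednesdays and Fridays of each week.
The following Friday is October 9, 2020.
The following Wednesday is October 14, 2020.
The following Friday is October 16, 2020.

October 16, 2020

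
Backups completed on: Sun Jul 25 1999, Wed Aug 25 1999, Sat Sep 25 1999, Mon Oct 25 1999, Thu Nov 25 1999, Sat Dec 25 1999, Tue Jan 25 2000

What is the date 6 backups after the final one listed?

Tue Jul 25 2000

Each date is the 25th; the gaps (31, 31, 30, 31, 30, 31) track the month lengths.
The rule is the 25th of each month.
Next: February 2000 → Fri Feb 25 2000.
Next: March 2000 → Sat Mar 25 2000.
Next: April 2000 → Tue Apr 25 2000.
Next: May 2000 → Thu May 25 2000.
June 2000: Sun Jun 25 2000.
July 2000: Tue Jul 25 2000.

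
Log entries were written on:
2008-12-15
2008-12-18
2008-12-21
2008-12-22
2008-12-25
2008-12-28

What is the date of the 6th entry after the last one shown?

2009-01-11

Gaps: 3, 3, 1, 3, 3 days — not constant, but cyclic with period 3.
The events fall on every Monday, Thursday and Sunday.
The following Monday is 2008-12-29.
Next Thursday: 2009-01-01.
Next Sunday: 2009-01-04.
The following Monday is 2009-01-05.
Next Thursday: 2009-01-08.
Next Sunday: 2009-01-11.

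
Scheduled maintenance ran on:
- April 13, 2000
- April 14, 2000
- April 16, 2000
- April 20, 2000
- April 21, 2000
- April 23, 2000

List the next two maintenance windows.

April 27, 2000; April 28, 2000

The gap pattern 1, 2, 4, 1, 2 repeats every 3 events.
These are the Thursdays, Fridays and Sundays of each week.
The following Thursday is April 27, 2000.
The following Friday is April 28, 2000.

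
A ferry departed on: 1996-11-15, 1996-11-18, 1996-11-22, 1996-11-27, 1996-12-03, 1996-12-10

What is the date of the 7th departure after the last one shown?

1997-02-25

The spacing grows by 1 each time: 3, 4, 5, 6, 7 days.
Next gap: 8 days. 1996-12-10 + 8 days = 1996-12-18.
Next gap: 9 days. 1996-12-18 + 9 days = 1996-12-27.
Next gap: 10 days. 1996-12-27 + 10 days = 1997-01-06.
Next gap: 11 days. 1997-01-06 + 11 days = 1997-01-17.
Next gap: 12 days. 1997-01-17 + 12 days = 1997-01-29.
Next gap: 13 days. 1997-01-29 + 13 days = 1997-02-11.
Next gap: 14 days. 1997-02-11 + 14 days = 1997-02-25.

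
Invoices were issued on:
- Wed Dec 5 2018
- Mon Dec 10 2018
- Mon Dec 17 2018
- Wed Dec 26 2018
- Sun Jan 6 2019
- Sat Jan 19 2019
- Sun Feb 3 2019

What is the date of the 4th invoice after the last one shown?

The spacing grows by 2 each time: 5, 7, 9, 11, 13, 15 days.
Next gap: 17 days. Sun Feb 3 2019 + 17 days = Wed Feb 20 2019.
Next gap: 19 days. Wed Feb 20 2019 + 19 days = Mon Mar 11 2019.
Next gap: 21 days. Mon Mar 11 2019 + 21 days = Mon Apr 1 2019.
Next gap: 23 days. Mon Apr 1 2019 + 23 days = Wed Apr 24 2019.

Wed Apr 24 2019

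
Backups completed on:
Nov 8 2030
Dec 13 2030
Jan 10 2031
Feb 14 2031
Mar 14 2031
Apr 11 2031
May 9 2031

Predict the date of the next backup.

Gaps: 35, 28, 35, 28, 28, 28 days — a mix of 28 and 35. Every date is a Friday.
Each is the 2nd Friday of its month.
2nd Friday of June 2031: Jun 13 2031.

Jun 13 2031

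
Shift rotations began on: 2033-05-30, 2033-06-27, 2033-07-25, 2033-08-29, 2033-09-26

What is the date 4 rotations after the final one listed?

These are Mondays with 28, 28, 35, 28-day gaps.
Each is the final Monday of its month — 2033-05-30 is past the 28th, so '4th Monday' doesn't fit.
October 2033 ends with Monday 2033-10-31.
November 2033 ends with Monday 2033-11-28.
Last Monday of December 2033: 2033-12-26.
January 2034 ends with Monday 2034-01-30.

2034-01-30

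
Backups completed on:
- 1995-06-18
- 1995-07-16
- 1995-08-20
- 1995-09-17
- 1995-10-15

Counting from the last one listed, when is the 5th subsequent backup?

Gaps: 28, 35, 28, 28 days — a mix of 28 and 35. Every date is a Sunday.
Each is the 3rd Sunday of its month.
3rd Sunday of November 1995: 1995-11-19.
3rd Sunday of December 1995: 1995-12-17.
3rd Sunday of January 1996: 1996-01-21.
February 1996 — 3rd Sunday is 1996-02-18.
March 1996 — 3rd Sunday is 1996-03-17.

1996-03-17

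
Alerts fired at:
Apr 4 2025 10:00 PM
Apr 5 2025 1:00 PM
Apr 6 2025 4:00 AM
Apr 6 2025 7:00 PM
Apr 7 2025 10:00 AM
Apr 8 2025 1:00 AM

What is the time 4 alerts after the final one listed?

Spacing: 15, 15, 15, 15, 15 h — constant 15 h.
Apr 8 2025 1:00 AM + 15 h = Apr 8 2025 4:00 PM.
Apr 8 2025 4:00 PM + 15 h = Apr 9 2025 7:00 AM.
Apr 9 2025 7:00 AM + 15 h = Apr 9 2025 10:00 PM.
Apr 9 2025 10:00 PM + 15 h = Apr 10 2025 1:00 PM.

Apr 10 2025 1:00 PM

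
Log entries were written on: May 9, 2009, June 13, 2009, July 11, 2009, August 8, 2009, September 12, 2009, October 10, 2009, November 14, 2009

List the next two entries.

Gaps: 35, 28, 28, 35, 28, 35 days — a mix of 28 and 35. Every date is a Saturday.
Each is the 2nd Saturday of its month.
December 2009 — 2nd Saturday is December 12, 2009.
January 2010 — 2nd Saturday is January 9, 2010.

December 12, 2009; January 9, 2010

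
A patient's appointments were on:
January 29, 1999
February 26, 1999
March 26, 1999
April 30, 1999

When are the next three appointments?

May 28, 1999; June 25, 1999; July 30, 1999

All Fridays; the gaps (28, 28, 35) vary with month length.
This is the last Friday of each month.
Last Friday of May 1999: May 28, 1999.
June 1999 ends with Friday June 25, 1999.
Last Friday of July 1999: July 30, 1999.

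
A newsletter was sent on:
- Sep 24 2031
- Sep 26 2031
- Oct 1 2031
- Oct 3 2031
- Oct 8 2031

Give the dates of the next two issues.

Every event lands on a Wednesday or Friday (gaps cycle 2, 5, 2, 5).
So the schedule is: every Wednesday and Friday.
Next Friday: Oct 10 2031.
Next Wednesday: Oct 15 2031.

Oct 10 2031, Oct 15 2031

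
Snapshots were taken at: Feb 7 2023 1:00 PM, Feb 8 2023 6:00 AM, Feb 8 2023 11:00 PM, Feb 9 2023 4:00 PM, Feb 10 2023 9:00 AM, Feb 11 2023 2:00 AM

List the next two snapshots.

The interval is a steady 17 hours (17, 17, 17, 17, 17).
Feb 11 2023 2:00 AM + 17 h = Feb 11 2023 7:00 PM.
Feb 11 2023 7:00 PM + 17 h = Feb 12 2023 12:00 PM.

Feb 11 2023 7:00 PM, Feb 12 2023 12:00 PM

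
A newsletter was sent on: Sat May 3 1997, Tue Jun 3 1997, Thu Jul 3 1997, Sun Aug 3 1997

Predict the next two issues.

Wed Sep 3 1997, Fri Oct 3 1997

The day-of-month is always 3 (31, 30, 31 days between events).
So this recurs on the 3rd of each month.
September 1997: Wed Sep 3 1997.
Next: October 1997 → Fri Oct 3 1997.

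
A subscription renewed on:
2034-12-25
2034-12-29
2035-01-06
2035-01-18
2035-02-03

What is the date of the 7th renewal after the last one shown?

Gaps: 4, 8, 12, 16 days — each gap is 4 larger than the previous one.
Next gap: 20 days. 2035-02-03 + 20 days = 2035-02-23.
Next gap: 24 days. 2035-02-23 + 24 days = 2035-03-19.
Next gap: 28 days. 2035-03-19 + 28 days = 2035-04-16.
Next gap: 32 days. 2035-04-16 + 32 days = 2035-05-18.
Next gap: 36 days. 2035-05-18 + 36 days = 2035-06-23.
Next gap: 40 days. 2035-06-23 + 40 days = 2035-08-02.
Next gap: 44 days. 2035-08-02 + 44 days = 2035-09-15.

2035-09-15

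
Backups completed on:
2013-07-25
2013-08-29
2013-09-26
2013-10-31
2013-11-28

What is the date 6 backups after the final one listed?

2014-05-29

These are Thursdays with 35, 28, 35, 28-day gaps.
Each is the final Thursday of its month — 2013-08-29 is past the 28th, so '4th Thursday' doesn't fit.
Last Thursday of December 2013: 2013-12-26.
Last Thursday of January 2014: 2014-01-30.
Last Thursday of February 2014: 2014-02-27.
March 2014 ends with Thursday 2014-03-27.
Last Thursday of April 2014: 2014-04-24.
Last Thursday of May 2014: 2014-05-29.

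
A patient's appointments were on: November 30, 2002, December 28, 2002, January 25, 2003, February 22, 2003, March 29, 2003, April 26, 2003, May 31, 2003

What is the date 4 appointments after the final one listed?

September 27, 2003

These are Saturdays with 28, 28, 28, 35, 28, 35-day gaps.
Each is the final Saturday of its month — November 30, 2002 is past the 28th, so '4th Saturday' doesn't fit.
June 2003 ends with Saturday June 28, 2003.
Last Saturday of July 2003: July 26, 2003.
August 2003 ends with Saturday August 30, 2003.
September 2003 ends with Saturday September 27, 2003.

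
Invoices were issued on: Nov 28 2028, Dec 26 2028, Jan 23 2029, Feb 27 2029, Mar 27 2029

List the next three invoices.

Apr 24 2029, May 22 2029, Jun 26 2029

These are Tuesdays at 28- or 35-day spacing (28, 28, 35, 28).
The pattern: 4th Tuesday of the month.
April 2029 — 4th Tuesday is Apr 24 2029.
May 2029 — 4th Tuesday is May 22 2029.
June 2029 — 4th Tuesday is Jun 26 2029.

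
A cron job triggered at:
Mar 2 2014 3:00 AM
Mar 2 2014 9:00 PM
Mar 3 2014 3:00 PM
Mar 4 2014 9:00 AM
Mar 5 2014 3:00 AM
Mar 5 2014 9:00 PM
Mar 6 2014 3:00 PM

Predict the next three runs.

Gaps: 18, 18, 18, 18, 18, 18 hours — each event is 18 hours after the previous one.
Mar 6 2014 3:00 PM + 18 h = Mar 7 2014 9:00 AM.
Mar 7 2014 9:00 AM + 18 h = Mar 8 2014 3:00 AM.
Mar 8 2014 3:00 AM + 18 h = Mar 8 2014 9:00 PM.

Mar 7 2014 9:00 AM, Mar 8 2014 3:00 AM, Mar 8 2014 9:00 PM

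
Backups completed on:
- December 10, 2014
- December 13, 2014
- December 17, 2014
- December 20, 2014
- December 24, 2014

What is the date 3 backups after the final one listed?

Every event lands on a Wednesday or Saturday (gaps cycle 3, 4, 3, 4).
So the schedule is: every Wednesday and Saturday.
Next Saturday: December 27, 2014.
Next Wednesday: December 31, 2014.
The following Saturday is January 3, 2015.

January 3, 2015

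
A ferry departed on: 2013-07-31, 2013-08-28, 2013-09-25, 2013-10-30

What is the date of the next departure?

2013-11-27

Every date is a Wednesday; gaps 28, 28, 35 days.
Each is the last Wednesday of its month (at least one falls on the 29th or later, ruling out '4th Wednesday').
Last Wednesday of November 2013: 2013-11-27.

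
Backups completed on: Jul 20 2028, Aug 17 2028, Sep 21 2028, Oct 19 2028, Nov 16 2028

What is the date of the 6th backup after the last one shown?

All dates are Thursdays, 28, 35, 28, 28 days apart.
Specifically, the 3rd Thursday of each month.
December 2028 — 3rd Thursday is Dec 21 2028.
3rd Thursday of January 2029: Jan 18 2029.
February 2029 — 3rd Thursday is Feb 15 2029.
3rd Thursday of March 2029: Mar 15 2029.
April 2029 — 3rd Thursday is Apr 19 2029.
May 2029 — 3rd Thursday is May 17 2029.

May 17 2029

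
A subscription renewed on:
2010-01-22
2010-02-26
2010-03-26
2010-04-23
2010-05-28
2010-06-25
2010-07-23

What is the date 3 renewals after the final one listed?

These are Fridays at 28- or 35-day spacing (35, 28, 28, 35, 28, 28).
The pattern: 4th Friday of the month.
4th Friday of August 2010: 2010-08-27.
September 2010 — 4th Friday is 2010-09-24.
4th Friday of October 2010: 2010-10-22.

2010-10-22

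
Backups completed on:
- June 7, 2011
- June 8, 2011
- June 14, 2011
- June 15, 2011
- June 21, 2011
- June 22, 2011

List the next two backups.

June 28, 2011; June 29, 2011

The gap pattern 1, 6, 1, 6, 1 repeats every 2 events.
These are the Tuesdays and Wednesdays of each week.
The following Tuesday is June 28, 2011.
Next Wednesday: June 29, 2011.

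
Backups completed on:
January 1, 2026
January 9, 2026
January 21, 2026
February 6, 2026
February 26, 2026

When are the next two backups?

Gaps: 8, 12, 16, 20 days — each gap is 4 larger than the previous one.
Next gap: 24 days. February 26, 2026 + 24 days = March 22, 2026.
Next gap: 28 days. March 22, 2026 + 28 days = April 19, 2026.

March 22, 2026; April 19, 2026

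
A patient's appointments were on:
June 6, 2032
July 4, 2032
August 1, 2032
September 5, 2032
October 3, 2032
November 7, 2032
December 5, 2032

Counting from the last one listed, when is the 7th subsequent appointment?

July 3, 2033

Gaps: 28, 28, 35, 28, 35, 28 days — a mix of 28 and 35. Every date is a Sunday.
Each is the 1st Sunday of its month.
January 2033 — 1st Sunday is January 2, 2033.
February 2033 — 1st Sunday is February 6, 2033.
1st Sunday of March 2033: March 6, 2033.
1st Sunday of April 2033: April 3, 2033.
1st Sunday of May 2033: May 1, 2033.
June 2033 — 1st Sunday is June 5, 2033.
1st Sunday of July 2033: July 3, 2033.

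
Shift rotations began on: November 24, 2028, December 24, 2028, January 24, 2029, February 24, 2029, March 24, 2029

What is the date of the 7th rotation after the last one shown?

October 24, 2029

The day-of-month is always 24 (30, 31, 31, 28 days between events).
So this recurs on the 24th of each month.
Next: April 2029 → April 24, 2029.
Next: May 2029 → May 24, 2029.
June 2029: June 24, 2029.
July 2029: July 24, 2029.
Next: August 2029 → August 24, 2029.
September 2029: September 24, 2029.
October 2029: October 24, 2029.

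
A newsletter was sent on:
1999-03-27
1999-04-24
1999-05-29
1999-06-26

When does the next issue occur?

1999-07-31

All Saturdays; the gaps (28, 35, 28) vary with month length.
This is the last Saturday of each month.
Last Saturday of July 1999: 1999-07-31.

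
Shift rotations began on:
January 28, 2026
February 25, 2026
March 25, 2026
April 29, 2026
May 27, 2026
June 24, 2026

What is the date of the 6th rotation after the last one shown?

December 30, 2026

Every date is a Wednesday; gaps 28, 28, 35, 28, 28 days.
Each is the last Wednesday of its month (at least one falls on the 29th or later, ruling out '4th Wednesday').
July 2026 ends with Wednesday July 29, 2026.
August 2026 ends with Wednesday August 26, 2026.
Last Wednesday of September 2026: September 30, 2026.
October 2026 ends with Wednesday October 28, 2026.
November 2026 ends with Wednesday November 25, 2026.
December 2026 ends with Wednesday December 30, 2026.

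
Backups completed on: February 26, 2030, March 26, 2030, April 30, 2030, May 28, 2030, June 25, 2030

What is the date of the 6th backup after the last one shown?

All Tuesdays; the gaps (28, 35, 28, 28) vary with month length.
This is the last Tuesday of each month.
July 2030 ends with Tuesday July 30, 2030.
August 2030 ends with Tuesday August 27, 2030.
September 2030 ends with Tuesday September 24, 2030.
October 2030 ends with Tuesday October 29, 2030.
Last Tuesday of November 2030: November 26, 2030.
December 2030 ends with Tuesday December 31, 2030.

December 31, 2030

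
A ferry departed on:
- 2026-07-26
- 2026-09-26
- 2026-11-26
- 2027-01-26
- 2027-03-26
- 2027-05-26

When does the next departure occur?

Gaps: 62, 61, 61, 59, 61 days — not constant. Every event is on the 26th of the month.
Pattern: the 26th of every 2 months.
July 2027: 2027-07-26.

2027-07-26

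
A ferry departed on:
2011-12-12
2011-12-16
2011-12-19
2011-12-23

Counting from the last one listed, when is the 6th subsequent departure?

2012-01-13

Every event lands on a Monday or Friday (gaps cycle 4, 3, 4).
So the schedule is: every Monday and Friday.
The following Monday is 2011-12-26.
Next Friday: 2011-12-30.
The following Monday is 2012-01-02.
The following Friday is 2012-01-06.
The following Monday is 2012-01-09.
The following Friday is 2012-01-13.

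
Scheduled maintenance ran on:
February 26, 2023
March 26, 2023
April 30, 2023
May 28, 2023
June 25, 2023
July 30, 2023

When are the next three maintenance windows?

August 27, 2023; September 24, 2023; October 29, 2023

Every date is a Sunday; gaps 28, 35, 28, 28, 35 days.
Each is the last Sunday of its month (at least one falls on the 29th or later, ruling out '4th Sunday').
August 2023 ends with Sunday August 27, 2023.
September 2023 ends with Sunday September 24, 2023.
October 2023 ends with Sunday October 29, 2023.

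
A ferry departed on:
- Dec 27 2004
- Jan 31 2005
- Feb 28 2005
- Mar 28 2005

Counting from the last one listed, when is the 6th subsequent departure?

Sep 26 2005

Every date is a Monday; gaps 35, 28, 28 days.
Each is the last Monday of its month (at least one falls on the 29th or later, ruling out '4th Monday').
April 2005 ends with Monday Apr 25 2005.
Last Monday of May 2005: May 30 2005.
June 2005 ends with Monday Jun 27 2005.
July 2005 ends with Monday Jul 25 2005.
August 2005 ends with Monday Aug 29 2005.
Last Monday of September 2005: Sep 26 2005.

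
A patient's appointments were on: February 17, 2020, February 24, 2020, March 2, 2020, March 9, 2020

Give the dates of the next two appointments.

March 16, 2020; March 23, 2020

The spacing is 7, 7, 7 days — always 7 days.
March 9, 2020 + 7 days = March 16, 2020.
March 16, 2020 + 7 days = March 23, 2020.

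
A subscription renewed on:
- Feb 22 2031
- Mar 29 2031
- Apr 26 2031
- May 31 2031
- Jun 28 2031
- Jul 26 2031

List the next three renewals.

All Saturdays; the gaps (35, 28, 35, 28, 28) vary with month length.
This is the last Saturday of each month.
August 2031 ends with Saturday Aug 30 2031.
Last Saturday of September 2031: Sep 27 2031.
October 2031 ends with Saturday Oct 25 2031.

Aug 30 2031, Sep 27 2031, Oct 25 2031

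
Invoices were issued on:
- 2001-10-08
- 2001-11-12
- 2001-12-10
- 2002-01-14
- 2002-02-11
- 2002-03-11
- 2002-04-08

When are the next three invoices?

These are Mondays at 28- or 35-day spacing (35, 28, 35, 28, 28, 28).
The pattern: 2nd Monday of the month.
2nd Monday of May 2002: 2002-05-13.
2nd Monday of June 2002: 2002-06-10.
July 2002 — 2nd Monday is 2002-07-08.

2002-05-13, 2002-06-10, 2002-07-08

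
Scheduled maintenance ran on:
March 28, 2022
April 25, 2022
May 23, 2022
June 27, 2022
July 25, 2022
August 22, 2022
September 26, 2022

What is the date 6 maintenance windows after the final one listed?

These are Mondays at 28- or 35-day spacing (28, 28, 35, 28, 28, 35).
The pattern: 4th Monday of the month.
4th Monday of October 2022: October 24, 2022.
4th Monday of November 2022: November 28, 2022.
December 2022 — 4th Monday is December 26, 2022.
January 2023 — 4th Monday is January 23, 2023.
February 2023 — 4th Monday is February 27, 2023.
March 2023 — 4th Monday is March 27, 2023.

March 27, 2023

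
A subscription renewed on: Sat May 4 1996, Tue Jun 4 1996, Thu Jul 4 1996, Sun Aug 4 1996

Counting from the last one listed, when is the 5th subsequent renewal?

Sat Jan 4 1997

Gaps: 31, 30, 31 days — not constant. Every event is on the 4th of the month.
Pattern: the 4th of each month.
September 1996: Wed Sep 4 1996.
Next: October 1996 → Fri Oct 4 1996.
November 1996: Mon Nov 4 1996.
Next: December 1996 → Wed Dec 4 1996.
January 1997: Sat Jan 4 1997.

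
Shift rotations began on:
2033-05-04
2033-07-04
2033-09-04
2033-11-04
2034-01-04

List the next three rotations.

2034-03-04, 2034-05-04, 2034-07-04

Each date is the 4th; the gaps (61, 62, 61, 61) track the month lengths.
The rule is the 4th of every 2 months.
March 2034: 2034-03-04.
Next: May 2034 → 2034-05-04.
Next: July 2034 → 2034-07-04.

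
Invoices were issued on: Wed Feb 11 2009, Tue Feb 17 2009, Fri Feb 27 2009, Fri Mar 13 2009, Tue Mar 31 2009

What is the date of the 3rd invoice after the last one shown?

Intervals are 6, 10, 14, 18 days — an arithmetic progression with common difference 4.
Next gap: 22 days. Tue Mar 31 2009 + 22 days = Wed Apr 22 2009.
Next gap: 26 days. Wed Apr 22 2009 + 26 days = Mon May 18 2009.
Next gap: 30 days. Mon May 18 2009 + 30 days = Wed Jun 17 2009.

Wed Jun 17 2009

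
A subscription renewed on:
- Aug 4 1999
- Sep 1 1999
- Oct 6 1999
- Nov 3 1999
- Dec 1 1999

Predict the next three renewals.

Gaps: 28, 35, 28, 28 days — a mix of 28 and 35. Every date is a Wednesday.
Each is the 1st Wednesday of its month.
1st Wednesday of January 2000: Jan 5 2000.
February 2000 — 1st Wednesday is Feb 2 2000.
March 2000 — 1st Wednesday is Mar 1 2000.

Jan 5 2000, Feb 2 2000, Mar 1 2000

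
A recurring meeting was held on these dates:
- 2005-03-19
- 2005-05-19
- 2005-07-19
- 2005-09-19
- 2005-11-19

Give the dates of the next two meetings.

The day-of-month is always 19 (61, 61, 62, 61 days between events).
So this recurs on the 19th of every 2 months.
Next: January 2006 → 2006-01-19.
March 2006: 2006-03-19.

2006-01-19, 2006-03-19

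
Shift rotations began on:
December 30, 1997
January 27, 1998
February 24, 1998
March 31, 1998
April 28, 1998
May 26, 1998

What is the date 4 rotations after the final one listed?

These are Tuesdays with 28, 28, 35, 28, 28-day gaps.
Each is the final Tuesday of its month — December 30, 1997 is past the 28th, so '4th Tuesday' doesn't fit.
Last Tuesday of June 1998: June 30, 1998.
Last Tuesday of July 1998: July 28, 1998.
August 1998 ends with Tuesday August 25, 1998.
September 1998 ends with Tuesday September 29, 1998.

September 29, 1998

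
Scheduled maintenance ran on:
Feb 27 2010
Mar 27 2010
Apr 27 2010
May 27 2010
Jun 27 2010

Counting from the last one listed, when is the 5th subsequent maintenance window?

Nov 27 2010

Each date is the 27th; the gaps (28, 31, 30, 31) track the month lengths.
The rule is the 27th of each month.
July 2010: Jul 27 2010.
August 2010: Aug 27 2010.
Next: September 2010 → Sep 27 2010.
October 2010: Oct 27 2010.
November 2010: Nov 27 2010.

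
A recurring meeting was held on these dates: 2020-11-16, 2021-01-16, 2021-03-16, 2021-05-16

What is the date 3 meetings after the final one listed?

2021-11-16

The day-of-month is always 16 (61, 59, 61 days between events).
So this recurs on the 16th of every 2 months.
Next: July 2021 → 2021-07-16.
Next: September 2021 → 2021-09-16.
November 2021: 2021-11-16.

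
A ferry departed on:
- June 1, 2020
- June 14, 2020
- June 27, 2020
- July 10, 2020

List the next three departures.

July 23, 2020; August 5, 2020; August 18, 2020

The spacing is 13, 13, 13 days — always 13 days.
July 10, 2020 + 13 days = July 23, 2020.
July 23, 2020 + 13 days = August 5, 2020.
August 5, 2020 + 13 days = August 18, 2020.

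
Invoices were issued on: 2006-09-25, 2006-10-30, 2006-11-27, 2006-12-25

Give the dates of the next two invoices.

Every date is a Monday; gaps 35, 28, 28 days.
Each is the last Monday of its month (at least one falls on the 29th or later, ruling out '4th Monday').
January 2007 ends with Monday 2007-01-29.
Last Monday of February 2007: 2007-02-26.

2007-01-29, 2007-02-26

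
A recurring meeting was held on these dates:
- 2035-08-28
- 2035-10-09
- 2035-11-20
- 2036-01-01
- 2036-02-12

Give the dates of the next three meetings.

Gaps between consecutive events: 42, 42, 42, 42 days — a constant 42-day interval.
2036-02-12 + 42 days = 2036-03-25.
2036-03-25 + 42 days = 2036-05-06.
2036-05-06 + 42 days = 2036-06-17.

2036-03-25, 2036-05-06, 2036-06-17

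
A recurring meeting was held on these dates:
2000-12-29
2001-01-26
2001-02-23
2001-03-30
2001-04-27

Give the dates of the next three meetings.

2001-05-25, 2001-06-29, 2001-07-27

All Fridays; the gaps (28, 28, 35, 28) vary with month length.
This is the last Friday of each month.
Last Friday of May 2001: 2001-05-25.
Last Friday of June 2001: 2001-06-29.
July 2001 ends with Friday 2001-07-27.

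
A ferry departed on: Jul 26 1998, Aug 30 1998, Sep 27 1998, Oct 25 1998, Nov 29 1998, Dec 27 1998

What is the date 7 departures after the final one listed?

Jul 25 1999

All Sundays; the gaps (35, 28, 28, 35, 28) vary with month length.
This is the last Sunday of each month.
Last Sunday of January 1999: Jan 31 1999.
February 1999 ends with Sunday Feb 28 1999.
Last Sunday of March 1999: Mar 28 1999.
Last Sunday of April 1999: Apr 25 1999.
Last Sunday of May 1999: May 30 1999.
Last Sunday of June 1999: Jun 27 1999.
July 1999 ends with Sunday Jul 25 1999.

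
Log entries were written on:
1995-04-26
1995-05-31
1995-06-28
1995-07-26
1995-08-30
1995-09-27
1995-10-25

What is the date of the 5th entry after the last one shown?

1996-03-27

These are Wednesdays with 35, 28, 28, 35, 28, 28-day gaps.
Each is the final Wednesday of its month — 1995-05-31 is past the 28th, so '4th Wednesday' doesn't fit.
November 1995 ends with Wednesday 1995-11-29.
Last Wednesday of December 1995: 1995-12-27.
January 1996 ends with Wednesday 1996-01-31.
Last Wednesday of February 1996: 1996-02-28.
Last Wednesday of March 1996: 1996-03-27.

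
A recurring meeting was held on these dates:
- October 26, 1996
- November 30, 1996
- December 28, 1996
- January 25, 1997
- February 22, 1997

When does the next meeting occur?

All Saturdays; the gaps (35, 28, 28, 28) vary with month length.
This is the last Saturday of each month.
March 1997 ends with Saturday March 29, 1997.

March 29, 1997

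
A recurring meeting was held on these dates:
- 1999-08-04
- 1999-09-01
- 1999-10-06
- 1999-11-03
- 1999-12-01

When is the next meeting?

2000-01-05

Gaps: 28, 35, 28, 28 days — a mix of 28 and 35. Every date is a Wednesday.
Each is the 1st Wednesday of its month.
1st Wednesday of January 2000: 2000-01-05.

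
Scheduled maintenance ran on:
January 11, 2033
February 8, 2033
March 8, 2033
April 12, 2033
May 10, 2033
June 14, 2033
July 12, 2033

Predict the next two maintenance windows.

August 9, 2033; September 13, 2033

All dates are Tuesdays, 28, 28, 35, 28, 35, 28 days apart.
Specifically, the 2nd Tuesday of each month.
August 2033 — 2nd Tuesday is August 9, 2033.
2nd Tuesday of September 2033: September 13, 2033.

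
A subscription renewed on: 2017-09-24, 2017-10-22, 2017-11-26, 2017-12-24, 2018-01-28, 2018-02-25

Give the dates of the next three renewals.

Gaps: 28, 35, 28, 35, 28 days — a mix of 28 and 35. Every date is a Sunday.
Each is the 4th Sunday of its month.
4th Sunday of March 2018: 2018-03-25.
4th Sunday of April 2018: 2018-04-22.
4th Sunday of May 2018: 2018-05-27.

2018-03-25, 2018-04-22, 2018-05-27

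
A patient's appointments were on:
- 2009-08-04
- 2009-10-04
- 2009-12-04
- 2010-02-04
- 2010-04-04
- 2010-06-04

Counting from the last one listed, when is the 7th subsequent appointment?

The day-of-month is always 4 (61, 61, 62, 59, 61 days between events).
So this recurs on the 4th of every 2 months.
August 2010: 2010-08-04.
October 2010: 2010-10-04.
Next: December 2010 → 2010-12-04.
February 2011: 2011-02-04.
April 2011: 2011-04-04.
June 2011: 2011-06-04.
Next: August 2011 → 2011-08-04.

2011-08-04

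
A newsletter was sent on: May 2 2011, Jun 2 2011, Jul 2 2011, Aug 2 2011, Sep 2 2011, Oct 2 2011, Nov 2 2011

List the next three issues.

Gaps: 31, 30, 31, 31, 30, 31 days — not constant. Every event is on the 2nd of the month.
Pattern: the 2nd of each month.
Next: December 2011 → Dec 2 2011.
January 2012: Jan 2 2012.
February 2012: Feb 2 2012.

Dec 2 2011, Jan 2 2012, Feb 2 2012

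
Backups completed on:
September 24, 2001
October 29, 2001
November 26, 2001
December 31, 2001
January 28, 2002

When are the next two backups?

All Mondays; the gaps (35, 28, 35, 28) vary with month length.
This is the last Monday of each month.
February 2002 ends with Monday February 25, 2002.
March 2002 ends with Monday March 25, 2002.

February 25, 2002; March 25, 2002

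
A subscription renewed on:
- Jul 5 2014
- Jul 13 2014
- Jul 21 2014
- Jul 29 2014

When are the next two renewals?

Aug 6 2014, Aug 14 2014

The spacing is 8, 8, 8 days — always 8 days.
Jul 29 2014 + 8 days = Aug 6 2014.
Aug 6 2014 + 8 days = Aug 14 2014.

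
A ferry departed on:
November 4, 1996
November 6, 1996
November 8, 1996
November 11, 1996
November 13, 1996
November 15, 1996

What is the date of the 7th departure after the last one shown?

Every event lands on a Monday or Wednesday or Friday (gaps cycle 2, 2, 3, 2, 2).
So the schedule is: every Monday, Wednesday and Friday.
The following Monday is November 18, 1996.
Next Wednesday: November 20, 1996.
Next Friday: November 22, 1996.
The following Monday is November 25, 1996.
Next Wednesday: November 27, 1996.
The following Friday is November 29, 1996.
Next Monday: December 2, 1996.

December 2, 1996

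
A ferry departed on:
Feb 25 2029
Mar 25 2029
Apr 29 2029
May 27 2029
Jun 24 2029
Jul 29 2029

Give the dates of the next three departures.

Aug 26 2029, Sep 30 2029, Oct 28 2029

All Sundays; the gaps (28, 35, 28, 28, 35) vary with month length.
This is the last Sunday of each month.
August 2029 ends with Sunday Aug 26 2029.
September 2029 ends with Sunday Sep 30 2029.
October 2029 ends with Sunday Oct 28 2029.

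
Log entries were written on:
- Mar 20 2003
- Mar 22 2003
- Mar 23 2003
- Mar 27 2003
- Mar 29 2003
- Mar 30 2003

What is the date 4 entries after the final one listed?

Apr 10 2003

Every event lands on a Thursday or Saturday or Sunday (gaps cycle 2, 1, 4, 2, 1).
So the schedule is: every Thursday, Saturday and Sunday.
The following Thursday is Apr 3 2003.
Next Saturday: Apr 5 2003.
Next Sunday: Apr 6 2003.
Next Thursday: Apr 10 2003.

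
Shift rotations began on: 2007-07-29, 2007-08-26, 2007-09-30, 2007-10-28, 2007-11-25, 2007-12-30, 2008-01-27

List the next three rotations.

These are Sundays with 28, 35, 28, 28, 35, 28-day gaps.
Each is the final Sunday of its month — 2007-07-29 is past the 28th, so '4th Sunday' doesn't fit.
Last Sunday of February 2008: 2008-02-24.
March 2008 ends with Sunday 2008-03-30.
Last Sunday of April 2008: 2008-04-27.

2008-02-24, 2008-03-30, 2008-04-27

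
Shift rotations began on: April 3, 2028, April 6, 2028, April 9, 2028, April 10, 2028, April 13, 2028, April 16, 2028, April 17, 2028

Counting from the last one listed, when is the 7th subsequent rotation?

May 4, 2028

Every event lands on a Monday or Thursday or Sunday (gaps cycle 3, 3, 1, 3, 3, 1).
So the schedule is: every Monday, Thursday and Sunday.
The following Thursday is April 20, 2028.
The following Sunday is April 23, 2028.
The following Monday is April 24, 2028.
The following Thursday is April 27, 2028.
Next Sunday: April 30, 2028.
Next Monday: May 1, 2028.
The following Thursday is May 4, 2028.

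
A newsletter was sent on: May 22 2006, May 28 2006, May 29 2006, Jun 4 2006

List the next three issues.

Gaps: 6, 1, 6 days — not constant, but cyclic with period 2.
The events fall on every Monday and Sunday.
The following Monday is Jun 5 2006.
Next Sunday: Jun 11 2006.
The following Monday is Jun 12 2006.

Jun 5 2006, Jun 11 2006, Jun 12 2006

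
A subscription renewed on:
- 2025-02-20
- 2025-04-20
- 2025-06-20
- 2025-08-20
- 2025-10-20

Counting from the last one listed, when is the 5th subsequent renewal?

2026-08-20

Each date is the 20th; the gaps (59, 61, 61, 61) track the month lengths.
The rule is the 20th of every 2 months.
December 2025: 2025-12-20.
Next: February 2026 → 2026-02-20.
Next: April 2026 → 2026-04-20.
June 2026: 2026-06-20.
Next: August 2026 → 2026-08-20.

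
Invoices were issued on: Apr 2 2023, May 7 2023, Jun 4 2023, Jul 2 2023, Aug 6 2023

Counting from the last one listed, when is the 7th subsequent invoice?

Mar 3 2024

These are Sundays at 28- or 35-day spacing (35, 28, 28, 35).
The pattern: 1st Sunday of the month.
September 2023 — 1st Sunday is Sep 3 2023.
1st Sunday of October 2023: Oct 1 2023.
1st Sunday of November 2023: Nov 5 2023.
December 2023 — 1st Sunday is Dec 3 2023.
January 2024 — 1st Sunday is Jan 7 2024.
February 2024 — 1st Sunday is Feb 4 2024.
March 2024 — 1st Sunday is Mar 3 2024.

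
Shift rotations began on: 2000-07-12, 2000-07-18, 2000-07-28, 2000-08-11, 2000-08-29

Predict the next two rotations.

2000-09-20, 2000-10-16

The spacing grows by 4 each time: 6, 10, 14, 18 days.
Next gap: 22 days. 2000-08-29 + 22 days = 2000-09-20.
Next gap: 26 days. 2000-09-20 + 26 days = 2000-10-16.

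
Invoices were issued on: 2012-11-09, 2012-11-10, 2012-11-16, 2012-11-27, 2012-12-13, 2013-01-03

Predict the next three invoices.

2013-01-29, 2013-03-01, 2013-04-06

The spacing grows by 5 each time: 1, 6, 11, 16, 21 days.
Next gap: 26 days. 2013-01-03 + 26 days = 2013-01-29.
Next gap: 31 days. 2013-01-29 + 31 days = 2013-03-01.
Next gap: 36 days. 2013-03-01 + 36 days = 2013-04-06.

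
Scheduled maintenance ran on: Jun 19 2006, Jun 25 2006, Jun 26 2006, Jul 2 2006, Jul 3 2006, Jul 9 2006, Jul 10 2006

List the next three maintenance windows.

Gaps: 6, 1, 6, 1, 6, 1 days — not constant, but cyclic with period 2.
The events fall on every Monday and Sunday.
The following Sunday is Jul 16 2006.
The following Monday is Jul 17 2006.
The following Sunday is Jul 23 2006.

Jul 16 2006, Jul 17 2006, Jul 23 2006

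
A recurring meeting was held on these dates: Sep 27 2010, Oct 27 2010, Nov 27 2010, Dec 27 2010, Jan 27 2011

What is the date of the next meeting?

Gaps: 30, 31, 30, 31 days — not constant. Every event is on the 27th of the month.
Pattern: the 27th of each month.
February 2011: Feb 27 2011.

Feb 27 2011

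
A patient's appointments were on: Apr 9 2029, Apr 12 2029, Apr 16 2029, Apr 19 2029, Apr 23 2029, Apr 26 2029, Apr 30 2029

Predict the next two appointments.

May 3 2029, May 7 2029

The gap pattern 3, 4, 3, 4, 3, 4 repeats every 2 events.
These are the Mondays and Thursdays of each week.
The following Thursday is May 3 2029.
Next Monday: May 7 2029.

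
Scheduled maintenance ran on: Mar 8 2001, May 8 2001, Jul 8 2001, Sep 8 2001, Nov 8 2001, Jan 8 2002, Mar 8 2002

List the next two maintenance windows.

May 8 2002, Jul 8 2002

Each date is the 8th; the gaps (61, 61, 62, 61, 61, 59) track the month lengths.
The rule is the 8th of every 2 months.
Next: May 2002 → May 8 2002.
Next: July 2002 → Jul 8 2002.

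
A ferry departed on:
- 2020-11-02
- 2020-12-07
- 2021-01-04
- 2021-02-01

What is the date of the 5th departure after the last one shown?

2021-07-05

Gaps: 35, 28, 28 days — a mix of 28 and 35. Every date is a Monday.
Each is the 1st Monday of its month.
March 2021 — 1st Monday is 2021-03-01.
1st Monday of April 2021: 2021-04-05.
May 2021 — 1st Monday is 2021-05-03.
1st Monday of June 2021: 2021-06-07.
1st Monday of July 2021: 2021-07-05.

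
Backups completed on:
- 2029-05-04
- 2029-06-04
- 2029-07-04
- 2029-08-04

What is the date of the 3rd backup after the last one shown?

Each date is the 4th; the gaps (31, 30, 31) track the month lengths.
The rule is the 4th of each month.
September 2029: 2029-09-04.
Next: October 2029 → 2029-10-04.
Next: November 2029 → 2029-11-04.

2029-11-04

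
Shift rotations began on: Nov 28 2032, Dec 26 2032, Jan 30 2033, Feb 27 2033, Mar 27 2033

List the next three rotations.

Apr 24 2033, May 29 2033, Jun 26 2033

Every date is a Sunday; gaps 28, 35, 28, 28 days.
Each is the last Sunday of its month (at least one falls on the 29th or later, ruling out '4th Sunday').
Last Sunday of April 2033: Apr 24 2033.
Last Sunday of May 2033: May 29 2033.
June 2033 ends with Sunday Jun 26 2033.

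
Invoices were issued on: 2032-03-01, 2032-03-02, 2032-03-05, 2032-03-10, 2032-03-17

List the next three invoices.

2032-03-26, 2032-04-06, 2032-04-19

Gaps: 1, 3, 5, 7 days — each gap is 2 larger than the previous one.
Next gap: 9 days. 2032-03-17 + 9 days = 2032-03-26.
Next gap: 11 days. 2032-03-26 + 11 days = 2032-04-06.
Next gap: 13 days. 2032-04-06 + 13 days = 2032-04-19.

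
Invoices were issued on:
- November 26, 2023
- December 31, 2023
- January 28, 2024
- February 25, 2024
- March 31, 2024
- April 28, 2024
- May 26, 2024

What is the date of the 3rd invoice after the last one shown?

These are Sundays with 35, 28, 28, 35, 28, 28-day gaps.
Each is the final Sunday of its month — December 31, 2023 is past the 28th, so '4th Sunday' doesn't fit.
Last Sunday of June 2024: June 30, 2024.
Last Sunday of July 2024: July 28, 2024.
August 2024 ends with Sunday August 25, 2024.

August 25, 2024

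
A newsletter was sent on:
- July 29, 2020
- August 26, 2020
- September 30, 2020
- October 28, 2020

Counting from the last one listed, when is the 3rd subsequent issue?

All Wednesdays; the gaps (28, 35, 28) vary with month length.
This is the last Wednesday of each month.
November 2020 ends with Wednesday November 25, 2020.
December 2020 ends with Wednesday December 30, 2020.
Last Wednesday of January 2021: January 27, 2021.

January 27, 2021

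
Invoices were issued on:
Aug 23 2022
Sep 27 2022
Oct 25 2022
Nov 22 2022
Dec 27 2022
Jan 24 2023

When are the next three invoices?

Feb 28 2023, Mar 28 2023, Apr 25 2023

These are Tuesdays at 28- or 35-day spacing (35, 28, 28, 35, 28).
The pattern: 4th Tuesday of the month.
February 2023 — 4th Tuesday is Feb 28 2023.
4th Tuesday of March 2023: Mar 28 2023.
April 2023 — 4th Tuesday is Apr 25 2023.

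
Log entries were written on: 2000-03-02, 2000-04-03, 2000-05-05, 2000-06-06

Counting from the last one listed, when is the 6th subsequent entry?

2000-12-15

Every event comes 32 days after the last (32, 32, 32).
2000-06-06 + 32 days = 2000-07-08.
2000-07-08 + 32 days = 2000-08-09.
2000-08-09 + 32 days = 2000-09-10.
2000-09-10 + 32 days = 2000-10-12.
2000-10-12 + 32 days = 2000-11-13.
2000-11-13 + 32 days = 2000-12-15.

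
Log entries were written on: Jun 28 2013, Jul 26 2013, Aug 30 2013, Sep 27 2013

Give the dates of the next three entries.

Every date is a Friday; gaps 28, 35, 28 days.
Each is the last Friday of its month (at least one falls on the 29th or later, ruling out '4th Friday').
Last Friday of October 2013: Oct 25 2013.
Last Friday of November 2013: Nov 29 2013.
December 2013 ends with Friday Dec 27 2013.

Oct 25 2013, Nov 29 2013, Dec 27 2013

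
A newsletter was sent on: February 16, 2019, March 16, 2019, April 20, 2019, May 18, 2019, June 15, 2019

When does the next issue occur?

July 20, 2019

All dates are Saturdays, 28, 35, 28, 28 days apart.
Specifically, the 3rd Saturday of each month.
July 2019 — 3rd Saturday is July 20, 2019.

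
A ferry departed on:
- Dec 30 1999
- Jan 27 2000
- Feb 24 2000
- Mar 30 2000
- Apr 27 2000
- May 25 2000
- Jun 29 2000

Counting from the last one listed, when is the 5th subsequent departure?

Every date is a Thursday; gaps 28, 28, 35, 28, 28, 35 days.
Each is the last Thursday of its month (at least one falls on the 29th or later, ruling out '4th Thursday').
July 2000 ends with Thursday Jul 27 2000.
August 2000 ends with Thursday Aug 31 2000.
Last Thursday of September 2000: Sep 28 2000.
October 2000 ends with Thursday Oct 26 2000.
November 2000 ends with Thursday Nov 30 2000.

Nov 30 2000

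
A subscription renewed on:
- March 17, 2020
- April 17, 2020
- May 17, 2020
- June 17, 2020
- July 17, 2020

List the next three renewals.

August 17, 2020; September 17, 2020; October 17, 2020

The day-of-month is always 17 (31, 30, 31, 30 days between events).
So this recurs on the 17th of each month.
August 2020: August 17, 2020.
Next: September 2020 → September 17, 2020.
Next: October 2020 → October 17, 2020.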